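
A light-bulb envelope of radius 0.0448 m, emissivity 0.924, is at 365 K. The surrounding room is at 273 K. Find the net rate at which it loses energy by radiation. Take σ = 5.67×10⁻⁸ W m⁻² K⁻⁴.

A = 4πr² = 4π × (0.0448)² = 0.0252 m².
Q = εσA(T⁴ − T_s⁴). T⁴ − T_s⁴ = (365)⁴ − (273)⁴ = 1.77×10^10 − 5.55×10^9 = 1.22×10^10 K⁴.
Q = 0.924 × 5.67×10⁻⁸ × 0.0252 × 1.22×10^10 = 16.1 W.

Q ≈ 16.1 W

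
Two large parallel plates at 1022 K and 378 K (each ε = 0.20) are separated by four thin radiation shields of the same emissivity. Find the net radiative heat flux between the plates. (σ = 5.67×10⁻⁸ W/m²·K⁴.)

q ≈ 1350 W/m²

Each of the 5 gaps contributes resistance (2/ε − 1) = 2/0.20 − 1 = 9.000; total = 45.00.
q = σ(T₁⁴ − T₂⁴) / 45.00 = 5.67×10⁻⁸ × 1.07×10^12 / 45.00 = 1350 W/m².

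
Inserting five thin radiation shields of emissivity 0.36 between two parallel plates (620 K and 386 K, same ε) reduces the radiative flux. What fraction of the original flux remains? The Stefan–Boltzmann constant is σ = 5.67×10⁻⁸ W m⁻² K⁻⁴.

ratio ≈ 0.167

With N identical shields there are N+1 = 6 gaps in series, each with the same radiative resistance, so the flux falls to 1/(N+1) of its unshielded value.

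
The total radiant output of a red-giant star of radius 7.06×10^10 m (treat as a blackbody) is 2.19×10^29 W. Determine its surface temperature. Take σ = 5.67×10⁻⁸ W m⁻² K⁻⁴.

A = 4πr² = 4π × (7.06×10^10)² = 6.26×10^22 m².
From P = σAT⁴, T = (P / σA)^(1/4) = (2.19×10^29 / (5.67×10⁻⁸ × 6.26×10^22))^(1/4).
T = (6.17×10^13)^(1/4) = 2800 K.

T ≈ 2800 K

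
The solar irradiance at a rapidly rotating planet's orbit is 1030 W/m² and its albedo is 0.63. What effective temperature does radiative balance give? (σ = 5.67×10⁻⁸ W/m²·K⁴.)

Power absorbed = (1−a)S·πR²; power emitted = 4πR²σT⁴. Equating and cancelling πR²:
T = ((1−a)S / 4σ)^(1/4) = (381 / (4 × 5.67×10⁻⁸))^(1/4) = (1.68×10^9)^(1/4).
T = 202 K.

T ≈ 202 K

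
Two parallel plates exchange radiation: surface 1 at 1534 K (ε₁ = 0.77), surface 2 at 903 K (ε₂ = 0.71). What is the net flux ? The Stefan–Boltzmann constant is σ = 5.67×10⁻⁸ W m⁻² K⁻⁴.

For two large parallel gray plates, q = σ(T₁⁴ − T₂⁴) / (1/ε₁ + 1/ε₂ − 1).
1/ε₁ + 1/ε₂ − 1 = 1/0.77 + 1/0.71 − 1 = 1.707.
T₁⁴ − T₂⁴ = 5.54×10^12 − 6.65×10^11 = 4.87×10^12 K⁴.
q = 5.67×10⁻⁸ × 4.87×10^12 / 1.707 = 1.62×10^5 W/m².

q ≈ 1.62×10^5 W/m²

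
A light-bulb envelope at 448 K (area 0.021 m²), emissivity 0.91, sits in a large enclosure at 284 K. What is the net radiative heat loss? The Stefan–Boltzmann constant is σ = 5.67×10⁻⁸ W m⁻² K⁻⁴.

Q = εσA(T⁴ − T_s⁴). T⁴ − T_s⁴ = (448)⁴ − (284)⁴ = 4.03×10^10 − 6.51×10^9 = 3.38×10^10 K⁴.
Q = 0.91 × 5.67×10⁻⁸ × 0.0210 × 3.38×10^10 = 36.6 W.

Q ≈ 36.6 W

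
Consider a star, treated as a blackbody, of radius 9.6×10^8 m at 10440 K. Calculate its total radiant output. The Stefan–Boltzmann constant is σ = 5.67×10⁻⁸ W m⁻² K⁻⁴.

A = 4πr² = 4π × (9.6×10^8)² = 1.16×10^19 m².
P = σAT⁴ = 5.67×10⁻⁸ × 1.16×10^19 × (10440)⁴ = 5.67×10⁻⁸ × 1.16×10^19 × 1.19×10^16.
P = 7.80×10^27 W.

P ≈ 7.80×10^27 W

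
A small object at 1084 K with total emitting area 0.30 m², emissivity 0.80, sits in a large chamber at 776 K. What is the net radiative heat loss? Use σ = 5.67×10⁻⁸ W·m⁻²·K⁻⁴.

Q = εσA(T⁴ − T_s⁴). T⁴ − T_s⁴ = (1084)⁴ − (776)⁴ = 1.38×10^12 − 3.63×10^11 = 1.02×10^12 K⁴.
Q = 0.80 × 5.67×10⁻⁸ × 0.300 × 1.02×10^12 = 13900 W.

Q ≈ 13900 W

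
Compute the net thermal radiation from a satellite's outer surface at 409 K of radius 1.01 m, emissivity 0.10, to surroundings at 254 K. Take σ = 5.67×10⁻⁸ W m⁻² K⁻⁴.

A = 4πr² = 4π × (1.01)² = 12.8 m².
Q = εσA(T⁴ − T_s⁴). T⁴ − T_s⁴ = (409)⁴ − (254)⁴ = 2.80×10^10 − 4.16×10^9 = 2.38×10^10 K⁴.
Q = 0.10 × 5.67×10⁻⁸ × 12.8 × 2.38×10^10 = 1730 W.

Q ≈ 1730 W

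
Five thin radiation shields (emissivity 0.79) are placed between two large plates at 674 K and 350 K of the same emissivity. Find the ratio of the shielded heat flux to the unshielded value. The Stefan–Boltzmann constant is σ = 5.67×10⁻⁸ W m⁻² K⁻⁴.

ratio ≈ 0.167

With N identical shields there are N+1 = 6 gaps in series, each with the same radiative resistance, so the flux falls to 1/(N+1) of its unshielded value.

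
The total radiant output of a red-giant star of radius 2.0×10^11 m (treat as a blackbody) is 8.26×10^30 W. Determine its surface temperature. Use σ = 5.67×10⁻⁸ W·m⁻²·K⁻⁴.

T ≈ 4130 K

A = 4πr² = 4π × (2.0×10^11)² = 5.03×10^23 m².
From P = σAT⁴, T = (P / σA)^(1/4) = (8.26×10^30 / (5.67×10⁻⁸ × 5.03×10^23))^(1/4).
T = (2.90×10^14)^(1/4) = 4130 K.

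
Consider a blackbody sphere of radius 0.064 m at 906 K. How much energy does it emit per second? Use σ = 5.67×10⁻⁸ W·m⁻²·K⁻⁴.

A = 4πr² = 4π × (0.064)² = 0.0515 m².
P = σAT⁴ = 5.67×10⁻⁸ × 0.0515 × (906)⁴ = 5.67×10⁻⁸ × 0.0515 × 6.74×10^11.
P = 1970 W.

P ≈ 1970 W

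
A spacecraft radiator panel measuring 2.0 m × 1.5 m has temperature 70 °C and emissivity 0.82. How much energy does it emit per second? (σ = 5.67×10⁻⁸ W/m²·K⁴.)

P ≈ 1930 W

A = 2.0 × 1.5 = 3.00 m².
70 °C = 343 K.
Stefan–Boltzmann: P = εσAT⁴ = 0.82 × 5.67×10⁻⁸ × 3.00 × (343)⁴ = 0.82 × 5.67×10⁻⁸ × 3.00 × 1.38×10^10.
P = 1930 W.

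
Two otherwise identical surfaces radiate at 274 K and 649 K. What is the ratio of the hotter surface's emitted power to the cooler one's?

P ∝ T⁴, so the ratio is (649/274)⁴ = (2.369)⁴ = 31.5.

ratio ≈ 31.5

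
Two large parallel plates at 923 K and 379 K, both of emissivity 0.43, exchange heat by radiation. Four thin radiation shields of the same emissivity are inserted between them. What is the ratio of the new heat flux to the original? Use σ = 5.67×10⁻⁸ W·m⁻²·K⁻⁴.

ratio ≈ 0.200

With N identical shields there are N+1 = 5 gaps in series, each with the same radiative resistance, so the flux falls to 1/(N+1) of its unshielded value.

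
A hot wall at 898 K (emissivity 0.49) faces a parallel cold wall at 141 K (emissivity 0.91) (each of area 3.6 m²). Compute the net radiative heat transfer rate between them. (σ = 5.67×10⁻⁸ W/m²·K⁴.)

Q ≈ 62000 W

For two large parallel gray plates, q = σ(T₁⁴ − T₂⁴) / (1/ε₁ + 1/ε₂ − 1).
1/ε₁ + 1/ε₂ − 1 = 1/0.49 + 1/0.91 − 1 = 2.140.
T₁⁴ − T₂⁴ = 6.50×10^11 − 3.95×10^8 = 6.50×10^11 K⁴.
q = 5.67×10⁻⁸ × 6.50×10^11 / 2.140 = 17200 W/m².
Q = q·A = 17200 × 3.6 = 62000 W.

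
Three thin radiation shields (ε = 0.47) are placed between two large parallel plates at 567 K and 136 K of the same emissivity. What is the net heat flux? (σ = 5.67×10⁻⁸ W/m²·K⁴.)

Each of the 4 gaps contributes resistance (2/ε − 1) = 2/0.47 − 1 = 3.255; total = 13.02.
q = σ(T₁⁴ − T₂⁴) / 13.02 = 5.67×10⁻⁸ × 1.03×10^11 / 13.02 = 449 W/m².

q ≈ 449 W/m²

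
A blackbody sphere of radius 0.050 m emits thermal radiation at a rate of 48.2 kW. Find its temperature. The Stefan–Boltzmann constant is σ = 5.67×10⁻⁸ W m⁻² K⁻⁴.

T ≈ 2280 K

A = 4πr² = 4π × (0.050)² = 0.0314 m².
From P = σAT⁴, T = (P / σA)^(1/4) = (48200 / (5.67×10⁻⁸ × 0.0314))^(1/4).
T = (2.71×10^13)^(1/4) = 2280 K.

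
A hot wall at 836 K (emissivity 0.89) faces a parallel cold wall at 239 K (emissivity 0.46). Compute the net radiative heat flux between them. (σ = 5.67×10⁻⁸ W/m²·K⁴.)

For two large parallel gray plates, q = σ(T₁⁴ − T₂⁴) / (1/ε₁ + 1/ε₂ − 1).
1/ε₁ + 1/ε₂ − 1 = 1/0.89 + 1/0.46 − 1 = 2.298.
T₁⁴ − T₂⁴ = 4.88×10^11 − 3.26×10^9 = 4.85×10^11 K⁴.
q = 5.67×10⁻⁸ × 4.85×10^11 / 2.298 = 12000 W/m².

q ≈ 12000 W/m²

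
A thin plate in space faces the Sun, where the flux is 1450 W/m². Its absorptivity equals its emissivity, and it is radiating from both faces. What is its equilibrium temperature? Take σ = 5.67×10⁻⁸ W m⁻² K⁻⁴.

T ≈ 336 K

Absorbed flux αS = emitted flux 2εσT⁴ per unit area; with α = ε this gives T = (S/2σ)^(1/4).
T = (1450 / (2 × 5.67×10⁻⁸))^(1/4) = (1.28×10^10)^(1/4).
T = 336 K.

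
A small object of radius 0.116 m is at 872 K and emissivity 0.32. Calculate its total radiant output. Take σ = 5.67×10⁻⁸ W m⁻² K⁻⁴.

P ≈ 1770 W

A = 4πr² = 4π × (0.116)² = 0.169 m².
P = εσAT⁴ = 0.32 × 5.67×10⁻⁸ × 0.169 × (872)⁴ = 0.32 × 5.67×10⁻⁸ × 0.169 × 5.78×10^11.
P = 1770 W.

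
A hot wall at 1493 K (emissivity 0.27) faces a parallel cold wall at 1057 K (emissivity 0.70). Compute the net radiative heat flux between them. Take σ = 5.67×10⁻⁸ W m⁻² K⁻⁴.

q ≈ 51000 W/m²

For two large parallel gray plates, q = σ(T₁⁴ − T₂⁴) / (1/ε₁ + 1/ε₂ − 1).
1/ε₁ + 1/ε₂ − 1 = 1/0.27 + 1/0.70 − 1 = 4.132.
T₁⁴ − T₂⁴ = 4.97×10^12 − 1.25×10^12 = 3.72×10^12 K⁴.
q = 5.67×10⁻⁸ × 3.72×10^12 / 4.132 = 51000 W/m².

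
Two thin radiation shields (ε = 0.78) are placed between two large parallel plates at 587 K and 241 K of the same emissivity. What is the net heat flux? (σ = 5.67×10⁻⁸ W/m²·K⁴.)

q ≈ 1390 W/m²

Each of the 3 gaps contributes resistance (2/ε − 1) = 2/0.78 − 1 = 1.564; total = 4.692.
q = σ(T₁⁴ − T₂⁴) / 4.692 = 5.67×10⁻⁸ × 1.15×10^11 / 4.692 = 1390 W/m².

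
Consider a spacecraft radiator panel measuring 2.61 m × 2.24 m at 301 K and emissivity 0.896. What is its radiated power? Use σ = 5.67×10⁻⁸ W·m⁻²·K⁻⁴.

A = 2.61 × 2.24 = 5.85 m².
Stefan–Boltzmann: P = εσAT⁴ = 0.896 × 5.67×10⁻⁸ × 5.85 × (301)⁴ = 0.896 × 5.67×10⁻⁸ × 5.85 × 8.21×10^9.
P = 2440 W.

P ≈ 2440 W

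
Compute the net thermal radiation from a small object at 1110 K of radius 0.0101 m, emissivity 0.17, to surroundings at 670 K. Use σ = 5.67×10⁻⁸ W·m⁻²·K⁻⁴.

Q ≈ 16.3 W

A = 4πr² = 4π × (0.0101)² = 1.28×10^-3 m².
Q = εσA(T⁴ − T_s⁴). T⁴ − T_s⁴ = (1110)⁴ − (670)⁴ = 1.52×10^12 − 2.02×10^11 = 1.32×10^12 K⁴.
Q = 0.17 × 5.67×10⁻⁸ × 1.28×10^-3 × 1.32×10^12 = 16.3 W.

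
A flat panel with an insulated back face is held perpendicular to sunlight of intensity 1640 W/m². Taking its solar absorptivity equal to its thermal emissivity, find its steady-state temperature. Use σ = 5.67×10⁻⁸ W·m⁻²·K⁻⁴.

Absorbed flux αS = emitted flux εσT⁴ (one radiating face); with α = ε, T = (S/σ)^(1/4).
T = (1640 / 5.67×10⁻⁸)^(1/4) = (2.89×10^10)^(1/4).
T = 412 K.

T ≈ 412 K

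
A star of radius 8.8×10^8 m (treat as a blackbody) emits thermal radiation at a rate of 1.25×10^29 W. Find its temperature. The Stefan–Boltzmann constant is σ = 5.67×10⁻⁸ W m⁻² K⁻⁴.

T ≈ 21800 K

A = 4πr² = 4π × (8.8×10^8)² = 9.73×10^18 m².
From P = σAT⁴, T = (P / σA)^(1/4) = (1.25×10^29 / (5.67×10⁻⁸ × 9.73×10^18))^(1/4).
T = (2.27×10^17)^(1/4) = 21800 K.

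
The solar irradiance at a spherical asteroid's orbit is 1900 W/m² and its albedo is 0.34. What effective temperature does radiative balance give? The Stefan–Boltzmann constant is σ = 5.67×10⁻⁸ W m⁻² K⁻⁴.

T ≈ 273 K

Power absorbed = (1−a)S·πR²; power emitted = 4πR²σT⁴. Equating and cancelling πR²:
T = ((1−a)S / 4σ)^(1/4) = (1250 / (4 × 5.67×10⁻⁸))^(1/4) = (5.53×10^9)^(1/4).
T = 273 K.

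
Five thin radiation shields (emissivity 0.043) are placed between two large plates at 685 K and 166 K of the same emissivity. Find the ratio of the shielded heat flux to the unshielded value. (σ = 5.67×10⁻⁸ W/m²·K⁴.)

ratio ≈ 0.167

With N identical shields there are N+1 = 6 gaps in series, each with the same radiative resistance, so the flux falls to 1/(N+1) of its unshielded value.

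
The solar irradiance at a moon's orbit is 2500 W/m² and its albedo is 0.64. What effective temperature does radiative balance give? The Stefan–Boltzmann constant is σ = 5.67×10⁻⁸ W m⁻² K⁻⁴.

Power absorbed = (1−a)S·πR²; power emitted = 4πR²σT⁴. Equating and cancelling πR²:
T = ((1−a)S / 4σ)^(1/4) = (900 / (4 × 5.67×10⁻⁸))^(1/4) = (3.97×10^9)^(1/4).
T = 251 K.

T ≈ 251 K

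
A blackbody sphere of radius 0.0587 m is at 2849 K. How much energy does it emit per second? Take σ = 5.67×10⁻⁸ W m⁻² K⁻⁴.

A = 4πr² = 4π × (0.0587)² = 0.0433 m².
P = σAT⁴ = 5.67×10⁻⁸ × 0.0433 × (2849)⁴ = 5.67×10⁻⁸ × 0.0433 × 6.59×10^13.
P = 1.62×10^5 W.

P ≈ 1.62×10^5 W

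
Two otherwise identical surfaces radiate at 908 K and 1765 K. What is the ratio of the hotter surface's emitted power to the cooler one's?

P ∝ T⁴, so the ratio is (1765/908)⁴ = (1.944)⁴ = 14.3.

ratio ≈ 14.3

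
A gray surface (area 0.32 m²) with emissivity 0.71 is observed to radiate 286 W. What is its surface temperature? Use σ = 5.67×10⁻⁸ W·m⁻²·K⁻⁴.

T ≈ 386 K

From P = εσAT⁴, T = (P / εσA)^(1/4) = (286 / (0.71 × 5.67×10⁻⁸ × 0.320))^(1/4).
T = (2.22×10^10)^(1/4) = 386 K.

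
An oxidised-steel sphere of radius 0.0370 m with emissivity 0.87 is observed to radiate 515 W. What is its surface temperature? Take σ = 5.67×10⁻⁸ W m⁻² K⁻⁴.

A = 4πr² = 4π × (0.0370)² = 0.0172 m².
From P = εσAT⁴, T = (P / εσA)^(1/4) = (515 / (0.87 × 5.67×10⁻⁸ × 0.0172))^(1/4).
T = (6.07×10^11)^(1/4) = 883 K.

T ≈ 883 K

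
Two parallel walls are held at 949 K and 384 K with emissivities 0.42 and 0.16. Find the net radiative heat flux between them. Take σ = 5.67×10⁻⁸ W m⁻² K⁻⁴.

For two large parallel gray plates, q = σ(T₁⁴ − T₂⁴) / (1/ε₁ + 1/ε₂ − 1).
1/ε₁ + 1/ε₂ − 1 = 1/0.42 + 1/0.16 − 1 = 7.631.
T₁⁴ − T₂⁴ = 8.11×10^11 − 2.17×10^10 = 7.89×10^11 K⁴.
q = 5.67×10⁻⁸ × 7.89×10^11 / 7.631 = 5860 W/m².

q ≈ 5860 W/m²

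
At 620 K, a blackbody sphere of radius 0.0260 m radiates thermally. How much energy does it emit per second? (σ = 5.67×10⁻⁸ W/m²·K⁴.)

A = 4πr² = 4π × (0.0260)² = 8.49×10^-3 m².
P = σAT⁴ = 5.67×10⁻⁸ × 8.49×10^-3 × (620)⁴ = 5.67×10⁻⁸ × 8.49×10^-3 × 1.48×10^11.
P = 71.2 W.

P ≈ 71.2 W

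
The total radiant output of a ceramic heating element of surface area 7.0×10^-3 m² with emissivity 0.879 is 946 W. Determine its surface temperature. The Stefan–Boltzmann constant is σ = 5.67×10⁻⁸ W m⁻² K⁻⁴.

From P = εσAT⁴, T = (P / εσA)^(1/4) = (946 / (0.879 × 5.67×10⁻⁸ × 7.00×10^-3))^(1/4).
T = (2.71×10^12)^(1/4) = 1280 K.

T ≈ 1280 K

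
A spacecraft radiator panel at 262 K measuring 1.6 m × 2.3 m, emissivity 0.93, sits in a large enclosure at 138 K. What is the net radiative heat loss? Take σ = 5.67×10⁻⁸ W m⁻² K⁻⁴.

A = 1.6 × 2.3 = 3.68 m².
Q = εσA(T⁴ − T_s⁴). T⁴ − T_s⁴ = (262)⁴ − (138)⁴ = 4.71×10^9 − 3.63×10^8 = 4.35×10^9 K⁴.
Q = 0.93 × 5.67×10⁻⁸ × 3.68 × 4.35×10^9 = 844 W.

Q ≈ 844 W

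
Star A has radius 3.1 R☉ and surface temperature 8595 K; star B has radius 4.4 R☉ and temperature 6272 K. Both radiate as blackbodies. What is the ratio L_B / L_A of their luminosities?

L_B/L_A ≈ 0.571

L = 4πR²σT⁴ ∝ R²T⁴, so L_B/L_A = (4.4/3.1)² × (6272/8595)⁴ = 2.01 × 0.284 = 0.571.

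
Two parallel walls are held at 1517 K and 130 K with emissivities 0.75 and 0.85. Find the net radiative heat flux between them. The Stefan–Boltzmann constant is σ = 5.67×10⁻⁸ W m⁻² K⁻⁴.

For two large parallel gray plates, q = σ(T₁⁴ − T₂⁴) / (1/ε₁ + 1/ε₂ − 1).
1/ε₁ + 1/ε₂ − 1 = 1/0.75 + 1/0.85 − 1 = 1.510.
T₁⁴ − T₂⁴ = 5.30×10^12 − 2.86×10^8 = 5.30×10^12 K⁴.
q = 5.67×10⁻⁸ × 5.30×10^12 / 1.510 = 1.99×10^5 W/m².

q ≈ 1.99×10^5 W/m²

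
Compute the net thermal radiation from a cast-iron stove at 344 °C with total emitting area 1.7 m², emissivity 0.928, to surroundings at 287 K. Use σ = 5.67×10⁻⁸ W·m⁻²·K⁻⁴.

Convert: 344 °C = 617 K.
Q = εσA(T⁴ − T_s⁴). T⁴ − T_s⁴ = (617)⁴ − (287)⁴ = 1.45×10^11 − 6.78×10^9 = 1.38×10^11 K⁴.
Q = 0.928 × 5.67×10⁻⁸ × 1.70 × 1.38×10^11 = 12400 W.

Q ≈ 12400 W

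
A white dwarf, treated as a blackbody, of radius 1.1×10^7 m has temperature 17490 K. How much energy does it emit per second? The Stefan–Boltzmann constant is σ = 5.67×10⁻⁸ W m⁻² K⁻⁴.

P ≈ 8.07×10^24 W

A = 4πr² = 4π × (1.1×10^7)² = 1.52×10^15 m².
P = σAT⁴ = 5.67×10⁻⁸ × 1.52×10^15 × (17490)⁴ = 5.67×10⁻⁸ × 1.52×10^15 × 9.36×10^16.
P = 8.07×10^24 W.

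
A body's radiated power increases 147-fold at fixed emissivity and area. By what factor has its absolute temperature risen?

factor ≈ 3.48

P ∝ T⁴ ⇒ T ∝ P^(1/4), so T scales by (147)^(1/4) = 3.48.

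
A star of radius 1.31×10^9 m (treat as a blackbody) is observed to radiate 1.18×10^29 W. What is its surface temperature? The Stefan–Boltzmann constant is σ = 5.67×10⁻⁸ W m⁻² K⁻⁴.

A = 4πr² = 4π × (1.31×10^9)² = 2.16×10^19 m².
From P = σAT⁴, T = (P / σA)^(1/4) = (1.18×10^29 / (5.67×10⁻⁸ × 2.16×10^19))^(1/4).
T = (9.65×10^16)^(1/4) = 17600 K.

T ≈ 17600 K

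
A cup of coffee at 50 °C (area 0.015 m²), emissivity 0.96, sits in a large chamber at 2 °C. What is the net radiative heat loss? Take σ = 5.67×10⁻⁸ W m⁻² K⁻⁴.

Q ≈ 4.22 W

Convert: 50 °C = 323 K; 2 °C = 275 K.
Q = εσA(T⁴ − T_s⁴). T⁴ − T_s⁴ = (323)⁴ − (275)⁴ = 1.09×10^10 − 5.72×10^9 = 5.17×10^9 K⁴.
Q = 0.96 × 5.67×10⁻⁸ × 0.0150 × 5.17×10^9 = 4.22 W.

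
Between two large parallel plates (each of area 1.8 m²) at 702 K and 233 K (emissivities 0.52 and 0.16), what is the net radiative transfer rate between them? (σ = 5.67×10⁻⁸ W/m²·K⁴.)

For two large parallel gray plates, q = σ(T₁⁴ − T₂⁴) / (1/ε₁ + 1/ε₂ − 1).
1/ε₁ + 1/ε₂ − 1 = 1/0.52 + 1/0.16 − 1 = 7.173.
T₁⁴ − T₂⁴ = 2.43×10^11 − 2.95×10^9 = 2.40×10^11 K⁴.
q = 5.67×10⁻⁸ × 2.40×10^11 / 7.173 = 1900 W/m².
Q = q·A = 1900 × 1.8 = 3410 W.

Q ≈ 3410 W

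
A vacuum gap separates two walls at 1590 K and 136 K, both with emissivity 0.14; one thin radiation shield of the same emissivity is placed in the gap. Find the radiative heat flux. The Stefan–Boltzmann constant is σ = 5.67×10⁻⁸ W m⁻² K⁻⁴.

Each of the 2 gaps contributes resistance (2/ε − 1) = 2/0.14 − 1 = 13.29; total = 26.57.
q = σ(T₁⁴ − T₂⁴) / 26.57 = 5.67×10⁻⁸ × 6.39×10^12 / 26.57 = 13600 W/m².

q ≈ 13600 W/m²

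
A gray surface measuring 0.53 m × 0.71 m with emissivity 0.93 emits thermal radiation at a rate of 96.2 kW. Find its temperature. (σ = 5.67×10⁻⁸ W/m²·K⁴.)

T ≈ 1480 K

A = 0.53 × 0.71 = 0.376 m².
From P = εσAT⁴, T = (P / εσA)^(1/4) = (96200 / (0.93 × 5.67×10⁻⁸ × 0.376))^(1/4).
T = (4.85×10^12)^(1/4) = 1480 K.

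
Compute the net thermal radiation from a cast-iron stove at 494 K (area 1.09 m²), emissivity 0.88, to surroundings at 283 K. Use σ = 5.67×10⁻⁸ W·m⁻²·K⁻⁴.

Q = εσA(T⁴ − T_s⁴). T⁴ − T_s⁴ = (494)⁴ − (283)⁴ = 5.96×10^10 − 6.41×10^9 = 5.31×10^10 K⁴.
Q = 0.88 × 5.67×10⁻⁸ × 1.09 × 5.31×10^10 = 2890 W.

Q ≈ 2890 W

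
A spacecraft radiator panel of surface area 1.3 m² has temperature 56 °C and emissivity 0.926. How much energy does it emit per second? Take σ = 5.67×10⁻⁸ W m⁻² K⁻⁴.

P ≈ 800 W

56 °C = 329 K.
Stefan–Boltzmann: P = εσAT⁴ = 0.926 × 5.67×10⁻⁸ × 1.30 × (329)⁴ = 0.926 × 5.67×10⁻⁸ × 1.30 × 1.17×10^10.
P = 800 W.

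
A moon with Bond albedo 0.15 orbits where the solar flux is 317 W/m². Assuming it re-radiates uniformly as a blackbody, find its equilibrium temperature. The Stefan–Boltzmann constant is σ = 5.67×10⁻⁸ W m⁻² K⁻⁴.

Power absorbed = (1−a)S·πR²; power emitted = 4πR²σT⁴. Equating and cancelling πR²:
T = ((1−a)S / 4σ)^(1/4) = (269 / (4 × 5.67×10⁻⁸))^(1/4) = (1.19×10^9)^(1/4).
T = 186 K.

T ≈ 186 K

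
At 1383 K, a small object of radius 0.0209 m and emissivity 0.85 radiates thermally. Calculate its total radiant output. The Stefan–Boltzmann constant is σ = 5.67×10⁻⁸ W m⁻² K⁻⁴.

P ≈ 968 W

A = 4πr² = 4π × (0.0209)² = 5.49×10^-3 m².
Stefan–Boltzmann: P = εσAT⁴ = 0.85 × 5.67×10⁻⁸ × 5.49×10^-3 × (1383)⁴ = 0.85 × 5.67×10⁻⁸ × 5.49×10^-3 × 3.66×10^12.
P = 968 W.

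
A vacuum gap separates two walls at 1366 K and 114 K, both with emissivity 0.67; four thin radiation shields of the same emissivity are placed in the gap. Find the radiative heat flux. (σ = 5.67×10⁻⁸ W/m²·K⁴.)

q ≈ 19900 W/m²

Each of the 5 gaps contributes resistance (2/ε − 1) = 2/0.67 − 1 = 1.985; total = 9.925.
q = σ(T₁⁴ − T₂⁴) / 9.925 = 5.67×10⁻⁸ × 3.48×10^12 / 9.925 = 19900 W/m².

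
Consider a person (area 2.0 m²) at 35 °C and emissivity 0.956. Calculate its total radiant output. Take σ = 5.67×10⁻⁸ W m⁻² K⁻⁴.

P ≈ 976 W

35 °C = 308 K.
P = εσAT⁴ = 0.956 × 5.67×10⁻⁸ × 2.00 × (308)⁴ = 0.956 × 5.67×10⁻⁸ × 2.00 × 9.00×10^9.
P = 976 W.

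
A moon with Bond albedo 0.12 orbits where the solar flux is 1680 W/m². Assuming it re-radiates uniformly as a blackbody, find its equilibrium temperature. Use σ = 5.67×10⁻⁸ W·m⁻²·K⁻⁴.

T ≈ 284 K

Power absorbed = (1−a)S·πR²; power emitted = 4πR²σT⁴. Equating and cancelling πR²:
T = ((1−a)S / 4σ)^(1/4) = (1480 / (4 × 5.67×10⁻⁸))^(1/4) = (6.52×10^9)^(1/4).
T = 284 K.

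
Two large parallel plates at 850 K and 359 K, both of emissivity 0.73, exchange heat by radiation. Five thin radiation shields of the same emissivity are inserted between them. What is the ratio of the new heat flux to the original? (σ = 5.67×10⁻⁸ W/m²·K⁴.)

With N identical shields there are N+1 = 6 gaps in series, each with the same radiative resistance, so the flux falls to 1/(N+1) of its unshielded value.

ratio ≈ 0.167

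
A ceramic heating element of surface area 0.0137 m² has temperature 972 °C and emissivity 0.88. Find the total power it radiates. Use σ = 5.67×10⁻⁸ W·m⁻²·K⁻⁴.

972 °C = 1245 K.
Stefan–Boltzmann: P = εσAT⁴ = 0.88 × 5.67×10⁻⁸ × 0.0137 × (1245)⁴ = 0.88 × 5.67×10⁻⁸ × 0.0137 × 2.40×10^12.
P = 1640 W.

P ≈ 1640 W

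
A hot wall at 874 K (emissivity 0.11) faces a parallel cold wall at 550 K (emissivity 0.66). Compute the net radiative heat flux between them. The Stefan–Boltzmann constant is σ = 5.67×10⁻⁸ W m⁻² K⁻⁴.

For two large parallel gray plates, q = σ(T₁⁴ − T₂⁴) / (1/ε₁ + 1/ε₂ − 1).
1/ε₁ + 1/ε₂ − 1 = 1/0.11 + 1/0.66 − 1 = 9.606.
T₁⁴ − T₂⁴ = 5.84×10^11 − 9.15×10^10 = 4.92×10^11 K⁴.
q = 5.67×10⁻⁸ × 4.92×10^11 / 9.606 = 2900 W/m².

q ≈ 2900 W/m²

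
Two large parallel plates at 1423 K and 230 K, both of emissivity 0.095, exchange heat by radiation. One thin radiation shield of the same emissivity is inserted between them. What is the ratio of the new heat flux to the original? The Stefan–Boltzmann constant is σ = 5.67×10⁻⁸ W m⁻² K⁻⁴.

With N identical shields there are N+1 = 2 gaps in series, each with the same radiative resistance, so the flux falls to 1/(N+1) of its unshielded value.

ratio ≈ 0.500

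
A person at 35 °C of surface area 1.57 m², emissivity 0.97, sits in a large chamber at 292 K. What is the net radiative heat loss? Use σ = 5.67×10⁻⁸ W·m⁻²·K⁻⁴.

Q ≈ 149 W

Convert: 35 °C = 308 K.
Q = εσA(T⁴ − T_s⁴). T⁴ − T_s⁴ = (308)⁴ − (292)⁴ = 9.00×10^9 − 7.27×10^9 = 1.73×10^9 K⁴.
Q = 0.97 × 5.67×10⁻⁸ × 1.57 × 1.73×10^9 = 149 W.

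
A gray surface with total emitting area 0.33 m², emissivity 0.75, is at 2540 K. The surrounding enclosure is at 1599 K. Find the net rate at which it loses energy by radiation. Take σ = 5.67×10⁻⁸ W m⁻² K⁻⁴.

Q = εσA(T⁴ − T_s⁴). T⁴ − T_s⁴ = (2540)⁴ − (1599)⁴ = 4.16×10^13 − 6.54×10^12 = 3.51×10^13 K⁴.
Q = 0.75 × 5.67×10⁻⁸ × 0.330 × 3.51×10^13 = 4.92×10^5 W.

Q ≈ 4.92×10^5 W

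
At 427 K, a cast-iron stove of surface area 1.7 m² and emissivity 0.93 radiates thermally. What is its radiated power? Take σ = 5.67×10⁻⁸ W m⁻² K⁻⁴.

Stefan–Boltzmann: P = εσAT⁴ = 0.93 × 5.67×10⁻⁸ × 1.70 × (427)⁴ = 0.93 × 5.67×10⁻⁸ × 1.70 × 3.32×10^10.
P = 2980 W.

P ≈ 2980 W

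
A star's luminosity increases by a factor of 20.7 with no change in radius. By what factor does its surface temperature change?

factor ≈ 2.13

P ∝ T⁴ ⇒ T ∝ P^(1/4), so T scales by (20.7)^(1/4) = 2.13.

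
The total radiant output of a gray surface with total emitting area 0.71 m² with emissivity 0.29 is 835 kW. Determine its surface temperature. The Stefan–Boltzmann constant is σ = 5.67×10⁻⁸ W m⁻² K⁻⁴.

From P = εσAT⁴, T = (P / εσA)^(1/4) = (8.35×10^5 / (0.29 × 5.67×10⁻⁸ × 0.710))^(1/4).
T = (7.15×10^13)^(1/4) = 2910 K.

T ≈ 2910 K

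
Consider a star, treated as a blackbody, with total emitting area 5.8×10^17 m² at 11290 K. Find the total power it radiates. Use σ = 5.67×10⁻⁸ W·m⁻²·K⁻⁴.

P = σAT⁴ = 5.67×10⁻⁸ × 5.80×10^17 × (11290)⁴ = 5.67×10⁻⁸ × 5.80×10^17 × 1.62×10^16.
P = 5.34×10^26 W.

P ≈ 5.34×10^26 W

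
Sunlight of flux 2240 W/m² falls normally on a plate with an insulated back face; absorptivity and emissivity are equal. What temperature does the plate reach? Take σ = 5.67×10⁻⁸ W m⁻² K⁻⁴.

Absorbed flux αS = emitted flux εσT⁴ (one radiating face); with α = ε, T = (S/σ)^(1/4).
T = (2240 / 5.67×10⁻⁸)^(1/4) = (3.95×10^10)^(1/4).
T = 446 K.

T ≈ 446 K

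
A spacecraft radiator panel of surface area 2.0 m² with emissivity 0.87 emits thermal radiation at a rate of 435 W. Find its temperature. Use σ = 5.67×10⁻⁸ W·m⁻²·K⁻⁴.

T ≈ 258 K

From P = εσAT⁴, T = (P / εσA)^(1/4) = (435 / (0.87 × 5.67×10⁻⁸ × 2.00))^(1/4).
T = (4.41×10^9)^(1/4) = 258 K.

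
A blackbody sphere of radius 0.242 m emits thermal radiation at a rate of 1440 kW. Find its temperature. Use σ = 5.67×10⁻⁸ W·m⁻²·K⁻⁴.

A = 4πr² = 4π × (0.242)² = 0.736 m².
From P = σAT⁴, T = (P / σA)^(1/4) = (1.44×10^6 / (5.67×10⁻⁸ × 0.736))^(1/4).
T = (3.45×10^13)^(1/4) = 2420 K.

T ≈ 2420 K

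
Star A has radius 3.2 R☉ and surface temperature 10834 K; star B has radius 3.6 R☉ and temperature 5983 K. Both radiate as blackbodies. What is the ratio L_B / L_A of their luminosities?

L_B/L_A ≈ 0.118

L = 4πR²σT⁴ ∝ R²T⁴, so L_B/L_A = (3.6/3.2)² × (5983/10834)⁴ = 1.27 × 0.0930 = 0.118.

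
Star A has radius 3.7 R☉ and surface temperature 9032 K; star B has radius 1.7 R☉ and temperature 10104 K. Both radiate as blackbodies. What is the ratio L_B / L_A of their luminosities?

L = 4πR²σT⁴ ∝ R²T⁴, so L_B/L_A = (1.7/3.7)² × (10104/9032)⁴ = 0.211 × 1.57 = 0.331.

L_B/L_A ≈ 0.331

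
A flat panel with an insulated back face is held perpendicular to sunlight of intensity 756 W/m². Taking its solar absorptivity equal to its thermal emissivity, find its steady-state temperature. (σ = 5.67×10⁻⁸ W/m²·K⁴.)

Absorbed flux αS = emitted flux εσT⁴ (one radiating face); with α = ε, T = (S/σ)^(1/4).
T = (756 / 5.67×10⁻⁸)^(1/4) = (1.33×10^10)^(1/4).
T = 340 K.

T ≈ 340 K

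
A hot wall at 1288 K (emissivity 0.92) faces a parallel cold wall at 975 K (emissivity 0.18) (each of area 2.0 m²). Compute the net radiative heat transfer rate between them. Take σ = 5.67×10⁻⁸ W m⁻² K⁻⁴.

For two large parallel gray plates, q = σ(T₁⁴ − T₂⁴) / (1/ε₁ + 1/ε₂ − 1).
1/ε₁ + 1/ε₂ − 1 = 1/0.92 + 1/0.18 − 1 = 5.643.
T₁⁴ − T₂⁴ = 2.75×10^12 − 9.04×10^11 = 1.85×10^12 K⁴.
q = 5.67×10⁻⁸ × 1.85×10^12 / 5.643 = 18600 W/m².
Q = q·A = 18600 × 2.0 = 37100 W.

Q ≈ 37100 W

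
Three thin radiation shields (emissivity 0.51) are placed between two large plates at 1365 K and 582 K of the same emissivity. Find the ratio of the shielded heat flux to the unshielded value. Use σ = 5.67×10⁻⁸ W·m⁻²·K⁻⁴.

ratio ≈ 0.250

With N identical shields there are N+1 = 4 gaps in series, each with the same radiative resistance, so the flux falls to 1/(N+1) of its unshielded value.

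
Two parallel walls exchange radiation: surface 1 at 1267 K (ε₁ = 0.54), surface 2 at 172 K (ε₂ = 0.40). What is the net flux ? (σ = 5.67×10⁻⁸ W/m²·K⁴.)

q ≈ 43600 W/m²

For two large parallel gray plates, q = σ(T₁⁴ − T₂⁴) / (1/ε₁ + 1/ε₂ − 1).
1/ε₁ + 1/ε₂ − 1 = 1/0.54 + 1/0.40 − 1 = 3.352.
T₁⁴ − T₂⁴ = 2.58×10^12 − 8.75×10^8 = 2.58×10^12 K⁴.
q = 5.67×10⁻⁸ × 2.58×10^12 / 3.352 = 43600 W/m².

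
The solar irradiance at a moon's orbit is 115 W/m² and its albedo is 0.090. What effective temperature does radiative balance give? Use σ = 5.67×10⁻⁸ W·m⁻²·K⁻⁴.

Power absorbed = (1−a)S·πR²; power emitted = 4πR²σT⁴. Equating and cancelling πR²:
T = ((1−a)S / 4σ)^(1/4) = (105 / (4 × 5.67×10⁻⁸))^(1/4) = (4.61×10^8)^(1/4).
T = 147 K.

T ≈ 147 K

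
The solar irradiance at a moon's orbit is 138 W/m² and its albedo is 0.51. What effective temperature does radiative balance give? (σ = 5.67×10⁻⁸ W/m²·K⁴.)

Power absorbed = (1−a)S·πR²; power emitted = 4πR²σT⁴. Equating and cancelling πR²:
T = ((1−a)S / 4σ)^(1/4) = (67.6 / (4 × 5.67×10⁻⁸))^(1/4) = (2.98×10^8)^(1/4).
T = 131 K.

T ≈ 131 K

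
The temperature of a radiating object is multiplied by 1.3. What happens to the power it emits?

factor ≈ 2.86

P ∝ T⁴, so the power scales as (1.3)⁴ = 2.86.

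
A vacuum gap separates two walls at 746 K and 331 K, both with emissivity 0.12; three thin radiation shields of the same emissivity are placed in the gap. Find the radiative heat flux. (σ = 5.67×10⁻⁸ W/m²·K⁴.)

Each of the 4 gaps contributes resistance (2/ε − 1) = 2/0.12 − 1 = 15.67; total = 62.67.
q = σ(T₁⁴ − T₂⁴) / 62.67 = 5.67×10⁻⁸ × 2.98×10^11 / 62.67 = 269 W/m².

q ≈ 269 W/m²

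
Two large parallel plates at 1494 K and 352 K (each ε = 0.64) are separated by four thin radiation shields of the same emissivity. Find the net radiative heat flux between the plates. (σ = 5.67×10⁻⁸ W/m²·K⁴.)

Each of the 5 gaps contributes resistance (2/ε − 1) = 2/0.64 − 1 = 2.125; total = 10.62.
q = σ(T₁⁴ − T₂⁴) / 10.62 = 5.67×10⁻⁸ × 4.97×10^12 / 10.62 = 26500 W/m².

q ≈ 26500 W/m²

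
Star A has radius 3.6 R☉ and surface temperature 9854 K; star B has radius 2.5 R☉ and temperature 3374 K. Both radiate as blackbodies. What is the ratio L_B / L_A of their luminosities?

L_B/L_A ≈ 6.63×10^-3

L = 4πR²σT⁴ ∝ R²T⁴, so L_B/L_A = (2.5/3.6)² × (3374/9854)⁴ = 0.482 × 0.0137 = 6.63×10^-3.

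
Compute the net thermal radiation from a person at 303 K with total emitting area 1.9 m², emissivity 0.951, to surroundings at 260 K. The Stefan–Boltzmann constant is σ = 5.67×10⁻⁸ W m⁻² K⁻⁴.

Q = εσA(T⁴ − T_s⁴). T⁴ − T_s⁴ = (303)⁴ − (260)⁴ = 8.43×10^9 − 4.57×10^9 = 3.86×10^9 K⁴.
Q = 0.951 × 5.67×10⁻⁸ × 1.90 × 3.86×10^9 = 395 W.

Q ≈ 395 W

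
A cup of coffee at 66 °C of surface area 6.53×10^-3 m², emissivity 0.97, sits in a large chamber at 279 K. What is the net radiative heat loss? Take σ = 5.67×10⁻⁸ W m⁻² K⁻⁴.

Convert: 66 °C = 339 K.
Q = εσA(T⁴ − T_s⁴). T⁴ − T_s⁴ = (339)⁴ − (279)⁴ = 1.32×10^10 − 6.06×10^9 = 7.15×10^9 K⁴.
Q = 0.97 × 5.67×10⁻⁸ × 6.53×10^-3 × 7.15×10^9 = 2.57 W.

Q ≈ 2.57 W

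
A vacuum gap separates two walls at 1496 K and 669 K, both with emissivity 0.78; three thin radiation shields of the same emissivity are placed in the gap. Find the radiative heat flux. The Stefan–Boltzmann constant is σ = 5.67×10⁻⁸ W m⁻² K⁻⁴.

q ≈ 43600 W/m²

Each of the 4 gaps contributes resistance (2/ε − 1) = 2/0.78 − 1 = 1.564; total = 6.256.
q = σ(T₁⁴ − T₂⁴) / 6.256 = 5.67×10⁻⁸ × 4.81×10^12 / 6.256 = 43600 W/m².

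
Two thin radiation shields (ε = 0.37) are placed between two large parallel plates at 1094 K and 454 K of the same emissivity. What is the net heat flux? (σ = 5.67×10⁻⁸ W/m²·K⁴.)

q ≈ 5960 W/m²

Each of the 3 gaps contributes resistance (2/ε − 1) = 2/0.37 − 1 = 4.405; total = 13.22.
q = σ(T₁⁴ − T₂⁴) / 13.22 = 5.67×10⁻⁸ × 1.39×10^12 / 13.22 = 5960 W/m².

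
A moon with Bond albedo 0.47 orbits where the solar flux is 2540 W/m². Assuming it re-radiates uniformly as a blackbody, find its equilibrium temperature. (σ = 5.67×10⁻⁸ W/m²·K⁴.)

Power absorbed = (1−a)S·πR²; power emitted = 4πR²σT⁴. Equating and cancelling πR²:
T = ((1−a)S / 4σ)^(1/4) = (1350 / (4 × 5.67×10⁻⁸))^(1/4) = (5.94×10^9)^(1/4).
T = 278 K.

T ≈ 278 K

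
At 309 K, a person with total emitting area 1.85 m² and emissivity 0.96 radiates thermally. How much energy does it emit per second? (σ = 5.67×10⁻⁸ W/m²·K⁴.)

P ≈ 918 W

P = εσAT⁴ = 0.96 × 5.67×10⁻⁸ × 1.85 × (309)⁴ = 0.96 × 5.67×10⁻⁸ × 1.85 × 9.12×10^9.
P = 918 W.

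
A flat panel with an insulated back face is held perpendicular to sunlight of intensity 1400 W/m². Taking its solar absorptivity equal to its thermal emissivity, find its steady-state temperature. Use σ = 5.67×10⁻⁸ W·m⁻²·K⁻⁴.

T ≈ 396 K

Absorbed flux αS = emitted flux εσT⁴ (one radiating face); with α = ε, T = (S/σ)^(1/4).
T = (1400 / 5.67×10⁻⁸)^(1/4) = (2.47×10^10)^(1/4).
T = 396 K.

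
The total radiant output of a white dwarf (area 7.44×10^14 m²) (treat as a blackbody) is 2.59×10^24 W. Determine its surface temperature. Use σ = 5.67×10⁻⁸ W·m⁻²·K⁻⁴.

T ≈ 15700 K

From P = σAT⁴, T = (P / σA)^(1/4) = (2.59×10^24 / (5.67×10⁻⁸ × 7.44×10^14))^(1/4).
T = (6.14×10^16)^(1/4) = 15700 K.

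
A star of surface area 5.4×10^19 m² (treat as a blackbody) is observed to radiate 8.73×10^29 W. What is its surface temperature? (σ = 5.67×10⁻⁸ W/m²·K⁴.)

T ≈ 23100 K

From P = σAT⁴, T = (P / σA)^(1/4) = (8.73×10^29 / (5.67×10⁻⁸ × 5.40×10^19))^(1/4).
T = (2.85×10^17)^(1/4) = 23100 K.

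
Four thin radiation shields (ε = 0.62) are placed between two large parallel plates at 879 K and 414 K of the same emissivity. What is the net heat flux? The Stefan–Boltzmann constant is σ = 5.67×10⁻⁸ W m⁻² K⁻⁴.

Each of the 5 gaps contributes resistance (2/ε − 1) = 2/0.62 − 1 = 2.226; total = 11.13.
q = σ(T₁⁴ − T₂⁴) / 11.13 = 5.67×10⁻⁸ × 5.68×10^11 / 11.13 = 2890 W/m².

q ≈ 2890 W/m²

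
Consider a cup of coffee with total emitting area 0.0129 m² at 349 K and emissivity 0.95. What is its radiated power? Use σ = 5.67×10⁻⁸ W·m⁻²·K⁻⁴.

P ≈ 10.3 W

Stefan–Boltzmann: P = εσAT⁴ = 0.95 × 5.67×10⁻⁸ × 0.0129 × (349)⁴ = 0.95 × 5.67×10⁻⁸ × 0.0129 × 1.48×10^10.
P = 10.3 W.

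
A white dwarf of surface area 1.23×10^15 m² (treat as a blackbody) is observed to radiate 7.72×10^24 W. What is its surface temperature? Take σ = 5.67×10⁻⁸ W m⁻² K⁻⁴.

T ≈ 18200 K

From P = σAT⁴, T = (P / σA)^(1/4) = (7.72×10^24 / (5.67×10⁻⁸ × 1.23×10^15))^(1/4).
T = (1.11×10^17)^(1/4) = 18200 K.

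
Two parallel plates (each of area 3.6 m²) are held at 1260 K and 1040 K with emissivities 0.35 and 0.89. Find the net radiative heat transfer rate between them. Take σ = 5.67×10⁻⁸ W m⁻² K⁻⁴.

For two large parallel gray plates, q = σ(T₁⁴ − T₂⁴) / (1/ε₁ + 1/ε₂ − 1).
1/ε₁ + 1/ε₂ − 1 = 1/0.35 + 1/0.89 − 1 = 2.981.
T₁⁴ − T₂⁴ = 2.52×10^12 − 1.17×10^12 = 1.35×10^12 K⁴.
q = 5.67×10⁻⁸ × 1.35×10^12 / 2.981 = 25700 W/m².
Q = q·A = 25700 × 3.6 = 92500 W.

Q ≈ 92500 W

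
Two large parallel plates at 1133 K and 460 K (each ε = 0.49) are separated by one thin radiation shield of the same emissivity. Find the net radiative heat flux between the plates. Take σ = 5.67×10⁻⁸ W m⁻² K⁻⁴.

Each of the 2 gaps contributes resistance (2/ε − 1) = 2/0.49 − 1 = 3.082; total = 6.163.
q = σ(T₁⁴ − T₂⁴) / 6.163 = 5.67×10⁻⁸ × 1.60×10^12 / 6.163 = 14700 W/m².

q ≈ 14700 W/m²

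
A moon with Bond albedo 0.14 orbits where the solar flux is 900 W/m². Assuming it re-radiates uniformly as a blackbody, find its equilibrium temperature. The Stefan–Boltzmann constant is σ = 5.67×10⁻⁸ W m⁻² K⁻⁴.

Power absorbed = (1−a)S·πR²; power emitted = 4πR²σT⁴. Equating and cancelling πR²:
T = ((1−a)S / 4σ)^(1/4) = (774 / (4 × 5.67×10⁻⁸))^(1/4) = (3.41×10^9)^(1/4).
T = 242 K.

T ≈ 242 K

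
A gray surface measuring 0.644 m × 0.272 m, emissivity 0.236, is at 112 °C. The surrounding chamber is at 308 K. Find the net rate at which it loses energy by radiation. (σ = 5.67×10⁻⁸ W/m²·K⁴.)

Q ≈ 30.4 W

A = 0.644 × 0.272 = 0.175 m².
Convert: 112 °C = 385 K.
Q = εσA(T⁴ − T_s⁴). T⁴ − T_s⁴ = (385)⁴ − (308)⁴ = 2.20×10^10 − 9.00×10^9 = 1.30×10^10 K⁴.
Q = 0.236 × 5.67×10⁻⁸ × 0.175 × 1.30×10^10 = 30.4 W.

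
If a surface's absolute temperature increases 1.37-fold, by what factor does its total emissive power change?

P ∝ T⁴, so the power scales as (1.37)⁴ = 3.52.

factor ≈ 3.52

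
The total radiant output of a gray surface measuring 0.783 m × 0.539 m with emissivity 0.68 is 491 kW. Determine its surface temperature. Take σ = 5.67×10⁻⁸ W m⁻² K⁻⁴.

A = 0.783 × 0.539 = 0.422 m².
From P = εσAT⁴, T = (P / εσA)^(1/4) = (4.91×10^5 / (0.68 × 5.67×10⁻⁸ × 0.422))^(1/4).
T = (3.02×10^13)^(1/4) = 2340 K.

T ≈ 2340 K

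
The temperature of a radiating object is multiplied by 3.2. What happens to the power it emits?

P ∝ T⁴, so the power scales as (3.2)⁴ = 105.

factor ≈ 105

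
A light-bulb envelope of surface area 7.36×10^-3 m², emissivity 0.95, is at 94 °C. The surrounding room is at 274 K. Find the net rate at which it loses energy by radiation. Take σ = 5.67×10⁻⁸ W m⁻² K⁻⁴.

Q ≈ 4.96 W

Convert: 94 °C = 367 K.
Q = εσA(T⁴ − T_s⁴). T⁴ − T_s⁴ = (367)⁴ − (274)⁴ = 1.81×10^10 − 5.64×10^9 = 1.25×10^10 K⁴.
Q = 0.95 × 5.67×10⁻⁸ × 7.36×10^-3 × 1.25×10^10 = 4.96 W.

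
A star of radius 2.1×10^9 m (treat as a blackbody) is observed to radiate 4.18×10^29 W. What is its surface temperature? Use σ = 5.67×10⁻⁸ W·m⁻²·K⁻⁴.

T ≈ 19100 K

A = 4πr² = 4π × (2.1×10^9)² = 5.54×10^19 m².
From P = σAT⁴, T = (P / σA)^(1/4) = (4.18×10^29 / (5.67×10⁻⁸ × 5.54×10^19))^(1/4).
T = (1.33×10^17)^(1/4) = 19100 K.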